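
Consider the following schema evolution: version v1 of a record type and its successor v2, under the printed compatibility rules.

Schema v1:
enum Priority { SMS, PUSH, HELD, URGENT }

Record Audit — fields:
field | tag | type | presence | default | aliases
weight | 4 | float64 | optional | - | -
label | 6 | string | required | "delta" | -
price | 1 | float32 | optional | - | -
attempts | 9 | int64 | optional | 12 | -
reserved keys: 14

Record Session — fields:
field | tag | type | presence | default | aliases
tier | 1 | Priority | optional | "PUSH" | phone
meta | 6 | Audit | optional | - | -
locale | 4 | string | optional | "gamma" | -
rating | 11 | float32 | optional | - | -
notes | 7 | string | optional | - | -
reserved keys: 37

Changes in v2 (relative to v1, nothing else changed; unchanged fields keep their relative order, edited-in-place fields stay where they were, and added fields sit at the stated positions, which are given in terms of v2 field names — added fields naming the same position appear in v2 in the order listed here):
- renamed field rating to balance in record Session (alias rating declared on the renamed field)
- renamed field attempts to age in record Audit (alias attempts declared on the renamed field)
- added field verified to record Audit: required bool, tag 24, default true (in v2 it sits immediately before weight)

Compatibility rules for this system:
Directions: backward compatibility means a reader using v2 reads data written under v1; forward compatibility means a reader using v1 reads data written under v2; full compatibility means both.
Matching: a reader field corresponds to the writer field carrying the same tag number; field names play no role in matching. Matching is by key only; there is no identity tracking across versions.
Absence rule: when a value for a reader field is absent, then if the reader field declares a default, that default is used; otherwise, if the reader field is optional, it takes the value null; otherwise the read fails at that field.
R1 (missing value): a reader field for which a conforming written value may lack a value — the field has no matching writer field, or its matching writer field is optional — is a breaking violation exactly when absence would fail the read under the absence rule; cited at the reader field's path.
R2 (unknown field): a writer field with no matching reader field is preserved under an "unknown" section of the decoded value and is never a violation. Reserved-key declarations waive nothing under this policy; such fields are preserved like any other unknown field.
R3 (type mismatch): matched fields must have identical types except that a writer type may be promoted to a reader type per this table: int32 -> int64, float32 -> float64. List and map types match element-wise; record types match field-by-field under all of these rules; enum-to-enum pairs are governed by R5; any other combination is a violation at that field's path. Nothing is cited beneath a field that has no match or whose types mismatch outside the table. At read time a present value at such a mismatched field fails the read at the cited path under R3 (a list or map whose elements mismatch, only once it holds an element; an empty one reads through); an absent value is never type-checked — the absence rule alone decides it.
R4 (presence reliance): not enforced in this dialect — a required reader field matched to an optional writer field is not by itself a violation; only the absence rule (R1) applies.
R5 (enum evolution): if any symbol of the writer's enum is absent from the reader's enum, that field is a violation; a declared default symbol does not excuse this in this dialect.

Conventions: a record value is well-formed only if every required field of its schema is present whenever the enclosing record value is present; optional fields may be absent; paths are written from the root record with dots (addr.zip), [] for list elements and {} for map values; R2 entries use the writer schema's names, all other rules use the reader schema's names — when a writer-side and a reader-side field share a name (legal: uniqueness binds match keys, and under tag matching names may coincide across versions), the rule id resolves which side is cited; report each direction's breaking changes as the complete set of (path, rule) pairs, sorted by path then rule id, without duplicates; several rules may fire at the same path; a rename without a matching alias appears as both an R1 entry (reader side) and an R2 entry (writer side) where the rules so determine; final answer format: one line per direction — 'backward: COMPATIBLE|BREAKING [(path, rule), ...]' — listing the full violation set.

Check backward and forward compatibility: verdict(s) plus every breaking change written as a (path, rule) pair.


backward: COMPATIBLE []; forward: COMPATIBLE []

arrows below run writer -> reader for Session
backward analysis of Session with v2 as reader and v1 as writer:
  Priority -> Priority, writer optional: tier aligns to tier
  Audit -> Audit, writer optional: meta aligns to meta
  string -> string, writer optional: locale aligns to locale
  float32 -> float32, writer optional: balance aligns to rating
  string -> string, writer optional: notes aligns to notes
  no writer field matches reader meta.verified
  float64 -> float64, writer optional: meta.weight aligns to meta.weight
  string -> string, writer required: meta.label aligns to meta.label
  float32 -> float32, writer optional: meta.price aligns to meta.price
  int64 -> int64, writer optional: meta.age aligns to meta.attempts
  => no violations; backward on Session: COMPATIBLE
forward analysis of Session with v1 as reader and v2 as writer:
  Priority -> Priority, writer optional: tier aligns to tier
  Audit -> Audit, writer optional: meta aligns to meta
  string -> string, writer optional: locale aligns to locale
  float32 -> float32, writer optional: rating aligns to balance
  string -> string, writer optional: notes aligns to notes
  float64 -> float64, writer optional: meta.weight aligns to meta.weight
  string -> string, writer required: meta.label aligns to meta.label
  float32 -> float32, writer optional: meta.price aligns to meta.price
  int64 -> int64, writer optional: meta.attempts aligns to meta.age
  writer field meta.verified has no reader counterpart
  => no violations; forward on Session: COMPATIBLE


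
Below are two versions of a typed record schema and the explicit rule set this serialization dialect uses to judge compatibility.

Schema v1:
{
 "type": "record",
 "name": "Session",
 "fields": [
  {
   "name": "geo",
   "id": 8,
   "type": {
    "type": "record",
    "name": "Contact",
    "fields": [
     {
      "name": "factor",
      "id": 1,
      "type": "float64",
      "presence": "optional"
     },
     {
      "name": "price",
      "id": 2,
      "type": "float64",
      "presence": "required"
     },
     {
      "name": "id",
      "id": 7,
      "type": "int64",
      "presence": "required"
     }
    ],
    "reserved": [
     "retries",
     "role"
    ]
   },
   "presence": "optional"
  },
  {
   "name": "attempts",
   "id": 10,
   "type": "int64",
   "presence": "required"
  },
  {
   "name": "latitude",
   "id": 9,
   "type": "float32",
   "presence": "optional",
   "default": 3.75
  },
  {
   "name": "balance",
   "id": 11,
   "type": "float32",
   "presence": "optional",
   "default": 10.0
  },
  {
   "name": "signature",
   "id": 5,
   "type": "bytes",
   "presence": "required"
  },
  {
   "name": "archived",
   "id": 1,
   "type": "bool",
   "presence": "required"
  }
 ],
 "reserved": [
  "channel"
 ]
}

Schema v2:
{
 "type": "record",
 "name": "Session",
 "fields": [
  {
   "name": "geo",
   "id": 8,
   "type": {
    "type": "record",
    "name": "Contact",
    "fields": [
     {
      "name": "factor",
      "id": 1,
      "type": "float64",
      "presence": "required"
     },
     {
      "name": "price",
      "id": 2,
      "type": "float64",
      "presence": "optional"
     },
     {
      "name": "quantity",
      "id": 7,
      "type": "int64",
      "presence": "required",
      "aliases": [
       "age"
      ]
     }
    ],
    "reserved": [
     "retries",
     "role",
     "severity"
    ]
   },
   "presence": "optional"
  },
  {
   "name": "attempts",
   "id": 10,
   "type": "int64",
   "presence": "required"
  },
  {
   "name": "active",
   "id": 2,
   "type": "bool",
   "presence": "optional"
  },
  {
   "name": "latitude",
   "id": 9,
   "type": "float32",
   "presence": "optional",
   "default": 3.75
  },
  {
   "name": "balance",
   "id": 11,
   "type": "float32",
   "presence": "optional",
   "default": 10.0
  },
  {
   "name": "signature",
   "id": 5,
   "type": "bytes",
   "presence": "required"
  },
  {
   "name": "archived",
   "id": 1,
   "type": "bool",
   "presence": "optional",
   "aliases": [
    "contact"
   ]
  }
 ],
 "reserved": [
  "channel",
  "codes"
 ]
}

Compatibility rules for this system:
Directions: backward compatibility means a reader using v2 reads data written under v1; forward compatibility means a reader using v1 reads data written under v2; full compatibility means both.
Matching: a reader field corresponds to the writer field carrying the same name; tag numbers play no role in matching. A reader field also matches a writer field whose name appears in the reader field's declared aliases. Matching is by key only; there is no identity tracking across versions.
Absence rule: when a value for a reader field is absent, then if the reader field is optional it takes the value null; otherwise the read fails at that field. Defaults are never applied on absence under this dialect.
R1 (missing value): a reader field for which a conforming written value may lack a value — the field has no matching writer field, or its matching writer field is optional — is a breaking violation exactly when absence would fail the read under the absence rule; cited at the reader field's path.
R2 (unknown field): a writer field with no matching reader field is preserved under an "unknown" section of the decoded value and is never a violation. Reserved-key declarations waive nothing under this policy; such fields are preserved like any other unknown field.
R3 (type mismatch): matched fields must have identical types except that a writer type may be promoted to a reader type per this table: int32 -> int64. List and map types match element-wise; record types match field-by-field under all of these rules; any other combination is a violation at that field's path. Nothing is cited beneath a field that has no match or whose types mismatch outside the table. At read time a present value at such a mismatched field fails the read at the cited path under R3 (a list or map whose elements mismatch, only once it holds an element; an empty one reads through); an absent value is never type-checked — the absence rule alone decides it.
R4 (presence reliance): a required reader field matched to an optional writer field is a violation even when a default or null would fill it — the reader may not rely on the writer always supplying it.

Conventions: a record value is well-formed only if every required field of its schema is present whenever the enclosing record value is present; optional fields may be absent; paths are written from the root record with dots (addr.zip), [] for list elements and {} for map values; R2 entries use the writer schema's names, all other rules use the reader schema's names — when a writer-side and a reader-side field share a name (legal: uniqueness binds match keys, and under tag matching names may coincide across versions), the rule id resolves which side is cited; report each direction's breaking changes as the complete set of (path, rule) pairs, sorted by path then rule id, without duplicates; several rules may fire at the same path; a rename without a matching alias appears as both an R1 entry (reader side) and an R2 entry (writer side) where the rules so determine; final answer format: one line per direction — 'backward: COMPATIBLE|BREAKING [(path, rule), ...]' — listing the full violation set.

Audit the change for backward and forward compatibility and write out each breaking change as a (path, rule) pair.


each type pair in Session: writer, then reader
checking backward for Session: reader v2 against writer v1:
  geo: paired with writer geo (Contact -> Contact; writer optional)
  attempts: paired with writer attempts (int64 -> int64; writer required)
  active has no writer counterpart
  latitude: paired with writer latitude (float32 -> float32; writer optional)
  balance: paired with writer balance (float32 -> float32; writer optional)
  signature: paired with writer signature (bytes -> bytes; writer required)
  archived: paired with writer archived (bool -> bool; writer required)
  geo.factor: paired with writer geo.factor (float64 -> float64; writer optional)
  geo.price: paired with writer geo.price (float64 -> float64; writer required)
  geo.quantity has no writer counterpart
  leftover writer field: geo.id
  rule R1 violated at geo.factor
  rule R4 violated at geo.factor
  rule R1 violated at geo.quantity
  => backward: BREAKING (3)
checking forward for Session: reader v1 against writer v2:
  geo: paired with writer geo (Contact -> Contact; writer optional)
  attempts: paired with writer attempts (int64 -> int64; writer required)
  latitude: paired with writer latitude (float32 -> float32; writer optional)
  balance: paired with writer balance (float32 -> float32; writer optional)
  signature: paired with writer signature (bytes -> bytes; writer required)
  archived: paired with writer archived (bool -> bool; writer optional)
  leftover writer field: active
  geo.factor: paired with writer geo.factor (float64 -> float64; writer required)
  geo.price: paired with writer geo.price (float64 -> float64; writer optional)
  geo.id has no writer counterpart
  leftover writer field: geo.quantity
  rule R1 violated at archived
  rule R4 violated at archived
  rule R1 violated at geo.id
  rule R1 violated at geo.price
  rule R4 violated at geo.price
  => forward: BREAKING (5)

backward: BREAKING [(geo.factor, R1), (geo.factor, R4), (geo.quantity, R1)]; forward: BREAKING [(archived, R1), (archived, R4), (geo.id, R1), (geo.price, R1), (geo.price, R4)]


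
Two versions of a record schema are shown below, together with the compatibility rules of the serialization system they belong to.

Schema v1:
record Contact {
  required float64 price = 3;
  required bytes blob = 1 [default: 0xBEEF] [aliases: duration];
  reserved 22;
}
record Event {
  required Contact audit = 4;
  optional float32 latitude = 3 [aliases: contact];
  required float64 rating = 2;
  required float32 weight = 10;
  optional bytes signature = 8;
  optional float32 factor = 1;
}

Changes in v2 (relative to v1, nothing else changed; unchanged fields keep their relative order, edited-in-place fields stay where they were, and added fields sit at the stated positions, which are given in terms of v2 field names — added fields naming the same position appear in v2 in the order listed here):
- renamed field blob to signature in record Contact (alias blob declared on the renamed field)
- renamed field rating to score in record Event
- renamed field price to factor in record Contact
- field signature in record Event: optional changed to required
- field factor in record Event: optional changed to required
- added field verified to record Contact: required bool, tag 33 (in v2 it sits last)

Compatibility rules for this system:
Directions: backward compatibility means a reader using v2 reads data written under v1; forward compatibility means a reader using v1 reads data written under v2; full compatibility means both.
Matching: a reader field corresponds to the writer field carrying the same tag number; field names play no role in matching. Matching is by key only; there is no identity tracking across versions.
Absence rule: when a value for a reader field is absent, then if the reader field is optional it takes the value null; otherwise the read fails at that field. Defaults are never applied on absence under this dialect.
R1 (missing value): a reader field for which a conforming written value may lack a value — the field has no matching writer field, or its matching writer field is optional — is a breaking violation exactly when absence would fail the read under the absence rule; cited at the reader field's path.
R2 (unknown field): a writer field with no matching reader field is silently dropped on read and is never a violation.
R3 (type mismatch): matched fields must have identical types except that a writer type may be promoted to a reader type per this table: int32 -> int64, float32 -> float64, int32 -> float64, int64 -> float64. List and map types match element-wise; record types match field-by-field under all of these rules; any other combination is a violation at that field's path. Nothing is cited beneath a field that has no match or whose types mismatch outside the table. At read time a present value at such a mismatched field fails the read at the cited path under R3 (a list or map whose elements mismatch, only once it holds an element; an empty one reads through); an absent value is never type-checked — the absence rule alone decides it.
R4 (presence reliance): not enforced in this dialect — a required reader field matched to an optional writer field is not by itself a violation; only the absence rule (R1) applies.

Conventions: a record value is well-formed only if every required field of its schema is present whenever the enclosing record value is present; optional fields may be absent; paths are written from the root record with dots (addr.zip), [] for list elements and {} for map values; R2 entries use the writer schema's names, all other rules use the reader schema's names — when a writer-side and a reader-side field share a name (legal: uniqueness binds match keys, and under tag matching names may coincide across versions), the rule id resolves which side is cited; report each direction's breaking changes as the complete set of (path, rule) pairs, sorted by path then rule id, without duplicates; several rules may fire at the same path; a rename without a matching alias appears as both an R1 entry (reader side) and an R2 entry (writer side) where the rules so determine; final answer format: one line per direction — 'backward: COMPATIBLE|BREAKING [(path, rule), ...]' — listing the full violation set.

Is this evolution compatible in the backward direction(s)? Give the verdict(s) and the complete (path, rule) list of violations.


in Event below, arrows point writer -> reader
backward for Event (reader v2, writer v1):
  audit: Contact -> Contact, writer required; from audit
  latitude: float32 -> float32, writer optional; from latitude
  score: float64 -> float64, writer required; from rating
  weight: float32 -> float32, writer required; from weight
  signature: bytes -> bytes, writer optional; from signature
  factor: float32 -> float32, writer optional; from factor
  audit.factor: float64 -> float64, writer required; from audit.price
  audit.signature: bytes -> bytes, writer required; from audit.blob
  audit.verified has no writer counterpart
  violation R1 at audit.verified
  violation R1 at factor
  violation R1 at signature
  => 3 violation(s): backward is BREAKING for Event
checking off the Event differences that do not matter here:
  renamed field blob to signature in record Contact (alias blob declared on the renamed field) -> no rule fires on it in Event's dialect; the asked verdict holds
  renamed field rating to score in record Event -> no rule fires on it in Event's dialect; the asked verdict holds
  renamed field price to factor in record Contact -> no rule fires on it in Event's dialect; the asked verdict holds

backward: BREAKING [(audit.verified, R1), (factor, R1), (signature, R1)]


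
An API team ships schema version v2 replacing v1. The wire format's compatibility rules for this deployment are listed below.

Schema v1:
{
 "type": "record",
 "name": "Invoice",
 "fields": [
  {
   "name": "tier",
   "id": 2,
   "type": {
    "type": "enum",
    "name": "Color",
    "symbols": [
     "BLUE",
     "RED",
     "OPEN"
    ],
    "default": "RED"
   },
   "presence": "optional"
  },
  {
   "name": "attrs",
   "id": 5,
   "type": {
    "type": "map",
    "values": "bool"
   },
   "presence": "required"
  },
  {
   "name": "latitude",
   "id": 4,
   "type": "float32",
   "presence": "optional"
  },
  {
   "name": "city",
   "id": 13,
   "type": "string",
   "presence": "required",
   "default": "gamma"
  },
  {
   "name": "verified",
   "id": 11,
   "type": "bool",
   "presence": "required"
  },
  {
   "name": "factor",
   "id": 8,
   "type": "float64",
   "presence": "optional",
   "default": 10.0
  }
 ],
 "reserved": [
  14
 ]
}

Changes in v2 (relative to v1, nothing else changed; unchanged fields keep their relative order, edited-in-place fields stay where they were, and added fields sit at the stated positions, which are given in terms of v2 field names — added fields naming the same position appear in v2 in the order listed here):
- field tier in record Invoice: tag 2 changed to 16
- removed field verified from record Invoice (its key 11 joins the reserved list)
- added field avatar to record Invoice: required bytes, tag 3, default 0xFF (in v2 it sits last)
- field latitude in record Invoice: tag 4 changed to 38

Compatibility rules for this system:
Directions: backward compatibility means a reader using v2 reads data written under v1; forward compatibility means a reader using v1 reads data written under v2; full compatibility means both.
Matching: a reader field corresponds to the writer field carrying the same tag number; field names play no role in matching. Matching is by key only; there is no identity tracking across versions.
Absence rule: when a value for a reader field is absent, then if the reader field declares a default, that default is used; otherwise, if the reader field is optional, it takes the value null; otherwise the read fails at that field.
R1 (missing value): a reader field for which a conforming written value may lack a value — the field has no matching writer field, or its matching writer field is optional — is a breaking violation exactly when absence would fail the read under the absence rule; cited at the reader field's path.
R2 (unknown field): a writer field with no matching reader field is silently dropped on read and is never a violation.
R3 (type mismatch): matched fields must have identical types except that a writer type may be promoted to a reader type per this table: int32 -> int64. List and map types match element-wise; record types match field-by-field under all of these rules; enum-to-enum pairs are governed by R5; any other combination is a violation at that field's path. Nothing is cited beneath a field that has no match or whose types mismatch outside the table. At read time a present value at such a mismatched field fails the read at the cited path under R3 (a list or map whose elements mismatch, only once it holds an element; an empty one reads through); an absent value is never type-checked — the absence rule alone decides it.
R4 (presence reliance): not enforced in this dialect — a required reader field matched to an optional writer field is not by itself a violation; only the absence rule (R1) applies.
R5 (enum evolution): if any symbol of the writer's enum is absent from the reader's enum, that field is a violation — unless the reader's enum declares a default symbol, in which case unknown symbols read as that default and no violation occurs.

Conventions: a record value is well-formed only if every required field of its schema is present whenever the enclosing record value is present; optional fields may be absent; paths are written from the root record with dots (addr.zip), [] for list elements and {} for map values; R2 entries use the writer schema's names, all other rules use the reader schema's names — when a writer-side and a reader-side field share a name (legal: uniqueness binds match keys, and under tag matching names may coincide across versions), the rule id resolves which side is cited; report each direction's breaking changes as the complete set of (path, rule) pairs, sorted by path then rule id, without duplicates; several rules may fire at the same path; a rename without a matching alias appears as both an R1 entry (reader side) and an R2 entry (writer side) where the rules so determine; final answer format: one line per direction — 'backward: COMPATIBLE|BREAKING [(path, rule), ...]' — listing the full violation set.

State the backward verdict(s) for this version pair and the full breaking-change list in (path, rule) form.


backward: COMPATIBLE []

each type pair in Invoice: writer, then reader
backward analysis of Invoice with v2 as reader and v1 as writer:
  tier has no writer counterpart
  attrs: paired with writer attrs (map<string, bool> -> map<string, bool>; writer required)
  latitude has no writer counterpart
  city: paired with writer city (string -> string; writer required)
  factor: paired with writer factor (float64 -> float64; writer optional)
  avatar has no writer counterpart
  writer field tier has no reader counterpart
  writer field latitude has no reader counterpart
  writer field verified has no reader counterpart
  nothing fires on Invoice: backward is COMPATIBLE
ruling out the remaining Invoice differences:
  field tier in record Invoice: tag 2 changed to 16 -> triggers nothing under Invoice's printed rules — same verdict
  removed field verified from record Invoice (its key 11 joins the reserved list) -> affects forward compatibility only, which is not asked
  added field avatar to record Invoice: required bytes, tag 3, default 0xFF (in v2 it sits last) -> triggers nothing under Invoice's printed rules — same verdict
  field latitude in record Invoice: tag 4 changed to 38 -> triggers nothing under Invoice's printed rules — same verdict


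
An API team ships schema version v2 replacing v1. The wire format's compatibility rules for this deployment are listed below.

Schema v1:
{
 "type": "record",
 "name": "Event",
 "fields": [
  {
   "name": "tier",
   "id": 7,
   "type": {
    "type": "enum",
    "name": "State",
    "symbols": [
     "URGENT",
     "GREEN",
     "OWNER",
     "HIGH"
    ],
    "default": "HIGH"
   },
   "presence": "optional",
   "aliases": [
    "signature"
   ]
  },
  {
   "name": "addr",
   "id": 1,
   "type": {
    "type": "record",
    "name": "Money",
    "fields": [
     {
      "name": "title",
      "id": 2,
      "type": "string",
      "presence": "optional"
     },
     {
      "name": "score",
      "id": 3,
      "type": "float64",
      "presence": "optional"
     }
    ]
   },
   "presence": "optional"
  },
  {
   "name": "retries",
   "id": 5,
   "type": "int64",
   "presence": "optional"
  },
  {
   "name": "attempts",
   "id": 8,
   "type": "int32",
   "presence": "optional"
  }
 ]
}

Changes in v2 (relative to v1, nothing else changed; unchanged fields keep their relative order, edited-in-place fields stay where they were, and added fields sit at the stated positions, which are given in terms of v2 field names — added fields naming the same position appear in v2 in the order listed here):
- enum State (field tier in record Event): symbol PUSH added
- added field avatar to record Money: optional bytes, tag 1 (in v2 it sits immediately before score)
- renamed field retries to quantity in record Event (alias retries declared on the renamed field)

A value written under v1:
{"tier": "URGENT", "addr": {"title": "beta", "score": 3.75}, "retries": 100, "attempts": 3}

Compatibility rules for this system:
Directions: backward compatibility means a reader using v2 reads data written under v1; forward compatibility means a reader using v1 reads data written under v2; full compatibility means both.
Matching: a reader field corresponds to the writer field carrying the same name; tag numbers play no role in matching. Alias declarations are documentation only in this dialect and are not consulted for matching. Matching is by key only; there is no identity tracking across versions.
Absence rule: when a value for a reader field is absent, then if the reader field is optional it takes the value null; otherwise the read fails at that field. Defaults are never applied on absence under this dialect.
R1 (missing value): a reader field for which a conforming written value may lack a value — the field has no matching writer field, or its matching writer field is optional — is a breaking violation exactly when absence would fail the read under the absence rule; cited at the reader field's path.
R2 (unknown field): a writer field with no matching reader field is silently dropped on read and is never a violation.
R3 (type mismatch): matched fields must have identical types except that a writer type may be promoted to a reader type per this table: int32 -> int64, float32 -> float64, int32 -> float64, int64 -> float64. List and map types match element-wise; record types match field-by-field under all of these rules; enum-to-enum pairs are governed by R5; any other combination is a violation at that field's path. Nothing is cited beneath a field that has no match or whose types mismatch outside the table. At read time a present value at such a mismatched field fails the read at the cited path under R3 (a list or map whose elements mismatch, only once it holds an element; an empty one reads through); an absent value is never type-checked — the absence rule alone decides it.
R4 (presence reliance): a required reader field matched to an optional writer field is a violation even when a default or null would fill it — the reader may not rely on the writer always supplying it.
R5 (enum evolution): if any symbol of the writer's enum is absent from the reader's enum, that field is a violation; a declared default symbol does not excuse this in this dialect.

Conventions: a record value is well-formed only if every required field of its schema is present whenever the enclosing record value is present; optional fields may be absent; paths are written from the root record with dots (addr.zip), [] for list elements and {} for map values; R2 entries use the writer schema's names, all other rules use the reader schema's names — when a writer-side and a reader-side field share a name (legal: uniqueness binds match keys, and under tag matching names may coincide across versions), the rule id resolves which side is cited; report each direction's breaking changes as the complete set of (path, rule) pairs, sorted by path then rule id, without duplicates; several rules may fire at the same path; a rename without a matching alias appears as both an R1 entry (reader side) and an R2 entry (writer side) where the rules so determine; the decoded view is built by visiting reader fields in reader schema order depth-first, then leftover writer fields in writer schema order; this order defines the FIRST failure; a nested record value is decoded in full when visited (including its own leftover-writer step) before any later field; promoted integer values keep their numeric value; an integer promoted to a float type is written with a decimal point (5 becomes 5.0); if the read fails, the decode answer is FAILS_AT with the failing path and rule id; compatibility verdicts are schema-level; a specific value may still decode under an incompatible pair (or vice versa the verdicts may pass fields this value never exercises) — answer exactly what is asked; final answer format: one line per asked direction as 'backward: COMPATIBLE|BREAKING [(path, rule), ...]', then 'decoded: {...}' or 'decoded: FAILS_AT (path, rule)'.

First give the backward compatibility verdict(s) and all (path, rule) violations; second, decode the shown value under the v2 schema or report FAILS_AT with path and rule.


backward: COMPATIBLE []; decoded: {"tier": "URGENT", "addr": {"title": "beta", "avatar": null, "score": 3.75}, "quantity": null, "attempts": 3}

each type pair in Event: writer, then reader
checking backward for Event: reader v2 against writer v1:
  writer optional, State -> State: reader tier maps from writer tier
  writer optional, Money -> Money: reader addr maps from writer addr
  quantity: no writer-side match
  writer optional, int32 -> int32: reader attempts maps from writer attempts
  leftover writer field: retries
  writer optional, string -> string: reader addr.title maps from writer addr.title
  addr.avatar: no writer-side match
  writer optional, float64 -> float64: reader addr.score maps from writer addr.score
  => backward verdict for Event: COMPATIBLE, no violations
decoding the Event value with the v2 reader:
  tier := "URGENT"
  addr.title := "beta"
  addr.avatar := null (absent, optional -> null)
  addr.score := 3.75
  quantity := null (absent, optional -> null)
  attempts := 3
  writer retries: unknown -> dropped
  => decoded: {"tier": "URGENT", "addr": {"title": "beta", "avatar": null, "score": 3.75}, "quantity": null, "attempts": 3}
the rest of the Event diff is inert for this question:
  enum State (field tier in record Event): symbol PUSH added -> fires only in the forward direction of Event, which is not asked here


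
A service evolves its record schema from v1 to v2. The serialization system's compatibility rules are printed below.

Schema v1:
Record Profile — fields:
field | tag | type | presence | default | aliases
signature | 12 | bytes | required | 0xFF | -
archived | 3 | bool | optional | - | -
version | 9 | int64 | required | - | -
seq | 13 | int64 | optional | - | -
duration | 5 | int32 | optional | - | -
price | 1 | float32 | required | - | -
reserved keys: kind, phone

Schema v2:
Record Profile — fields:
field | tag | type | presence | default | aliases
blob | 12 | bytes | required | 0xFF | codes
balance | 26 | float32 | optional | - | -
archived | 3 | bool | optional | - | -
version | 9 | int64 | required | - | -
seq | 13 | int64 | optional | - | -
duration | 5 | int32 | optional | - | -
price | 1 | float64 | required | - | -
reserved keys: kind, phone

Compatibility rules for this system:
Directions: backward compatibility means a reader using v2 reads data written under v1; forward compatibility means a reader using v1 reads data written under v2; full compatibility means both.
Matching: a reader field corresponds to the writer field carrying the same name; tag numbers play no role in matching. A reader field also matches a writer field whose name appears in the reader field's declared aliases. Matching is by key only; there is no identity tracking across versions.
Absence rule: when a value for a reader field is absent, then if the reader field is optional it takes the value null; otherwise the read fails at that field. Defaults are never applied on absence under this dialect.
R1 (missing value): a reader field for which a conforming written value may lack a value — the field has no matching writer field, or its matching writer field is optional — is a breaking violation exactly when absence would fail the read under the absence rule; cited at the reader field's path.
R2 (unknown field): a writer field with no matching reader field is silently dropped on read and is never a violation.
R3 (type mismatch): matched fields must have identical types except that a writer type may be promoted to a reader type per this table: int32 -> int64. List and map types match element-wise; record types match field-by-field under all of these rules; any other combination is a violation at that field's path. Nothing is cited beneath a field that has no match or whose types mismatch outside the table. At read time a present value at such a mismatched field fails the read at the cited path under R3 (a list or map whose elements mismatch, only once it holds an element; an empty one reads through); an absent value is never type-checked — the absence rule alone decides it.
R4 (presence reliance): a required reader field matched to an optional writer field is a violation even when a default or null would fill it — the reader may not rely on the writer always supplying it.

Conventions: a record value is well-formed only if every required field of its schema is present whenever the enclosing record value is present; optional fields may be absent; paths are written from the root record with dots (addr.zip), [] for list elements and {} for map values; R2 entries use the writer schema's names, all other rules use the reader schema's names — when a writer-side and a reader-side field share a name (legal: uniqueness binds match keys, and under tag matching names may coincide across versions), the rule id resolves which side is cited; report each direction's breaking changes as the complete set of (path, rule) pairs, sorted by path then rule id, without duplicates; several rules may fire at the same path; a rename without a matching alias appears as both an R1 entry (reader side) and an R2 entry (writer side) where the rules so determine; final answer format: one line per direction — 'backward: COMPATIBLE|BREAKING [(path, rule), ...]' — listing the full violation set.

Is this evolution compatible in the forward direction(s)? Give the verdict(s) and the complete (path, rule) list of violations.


in Profile below, arrows point writer -> reader
forward on Profile — v1 reading data written by v2:
  signature has no writer counterpart
  archived: bool -> bool, writer optional; from archived
  version: int64 -> int64, writer required; from version
  seq: int64 -> int64, writer optional; from seq
  duration: int32 -> int32, writer optional; from duration
  price: float64 -> float32, writer required; from price
  writer field blob has no reader counterpart
  writer field balance has no reader counterpart
  violation R3 at price
  violation R1 at signature
  => 2 violation(s): forward is BREAKING for Profile
checking off the Profile differences that do not matter here:
  added field balance to record Profile: optional float32, tag 26 (in v2 it sits immediately before archived) -> inert for the asked Profile verdict: nothing fires

forward: BREAKING [(price, R3), (signature, R1)]


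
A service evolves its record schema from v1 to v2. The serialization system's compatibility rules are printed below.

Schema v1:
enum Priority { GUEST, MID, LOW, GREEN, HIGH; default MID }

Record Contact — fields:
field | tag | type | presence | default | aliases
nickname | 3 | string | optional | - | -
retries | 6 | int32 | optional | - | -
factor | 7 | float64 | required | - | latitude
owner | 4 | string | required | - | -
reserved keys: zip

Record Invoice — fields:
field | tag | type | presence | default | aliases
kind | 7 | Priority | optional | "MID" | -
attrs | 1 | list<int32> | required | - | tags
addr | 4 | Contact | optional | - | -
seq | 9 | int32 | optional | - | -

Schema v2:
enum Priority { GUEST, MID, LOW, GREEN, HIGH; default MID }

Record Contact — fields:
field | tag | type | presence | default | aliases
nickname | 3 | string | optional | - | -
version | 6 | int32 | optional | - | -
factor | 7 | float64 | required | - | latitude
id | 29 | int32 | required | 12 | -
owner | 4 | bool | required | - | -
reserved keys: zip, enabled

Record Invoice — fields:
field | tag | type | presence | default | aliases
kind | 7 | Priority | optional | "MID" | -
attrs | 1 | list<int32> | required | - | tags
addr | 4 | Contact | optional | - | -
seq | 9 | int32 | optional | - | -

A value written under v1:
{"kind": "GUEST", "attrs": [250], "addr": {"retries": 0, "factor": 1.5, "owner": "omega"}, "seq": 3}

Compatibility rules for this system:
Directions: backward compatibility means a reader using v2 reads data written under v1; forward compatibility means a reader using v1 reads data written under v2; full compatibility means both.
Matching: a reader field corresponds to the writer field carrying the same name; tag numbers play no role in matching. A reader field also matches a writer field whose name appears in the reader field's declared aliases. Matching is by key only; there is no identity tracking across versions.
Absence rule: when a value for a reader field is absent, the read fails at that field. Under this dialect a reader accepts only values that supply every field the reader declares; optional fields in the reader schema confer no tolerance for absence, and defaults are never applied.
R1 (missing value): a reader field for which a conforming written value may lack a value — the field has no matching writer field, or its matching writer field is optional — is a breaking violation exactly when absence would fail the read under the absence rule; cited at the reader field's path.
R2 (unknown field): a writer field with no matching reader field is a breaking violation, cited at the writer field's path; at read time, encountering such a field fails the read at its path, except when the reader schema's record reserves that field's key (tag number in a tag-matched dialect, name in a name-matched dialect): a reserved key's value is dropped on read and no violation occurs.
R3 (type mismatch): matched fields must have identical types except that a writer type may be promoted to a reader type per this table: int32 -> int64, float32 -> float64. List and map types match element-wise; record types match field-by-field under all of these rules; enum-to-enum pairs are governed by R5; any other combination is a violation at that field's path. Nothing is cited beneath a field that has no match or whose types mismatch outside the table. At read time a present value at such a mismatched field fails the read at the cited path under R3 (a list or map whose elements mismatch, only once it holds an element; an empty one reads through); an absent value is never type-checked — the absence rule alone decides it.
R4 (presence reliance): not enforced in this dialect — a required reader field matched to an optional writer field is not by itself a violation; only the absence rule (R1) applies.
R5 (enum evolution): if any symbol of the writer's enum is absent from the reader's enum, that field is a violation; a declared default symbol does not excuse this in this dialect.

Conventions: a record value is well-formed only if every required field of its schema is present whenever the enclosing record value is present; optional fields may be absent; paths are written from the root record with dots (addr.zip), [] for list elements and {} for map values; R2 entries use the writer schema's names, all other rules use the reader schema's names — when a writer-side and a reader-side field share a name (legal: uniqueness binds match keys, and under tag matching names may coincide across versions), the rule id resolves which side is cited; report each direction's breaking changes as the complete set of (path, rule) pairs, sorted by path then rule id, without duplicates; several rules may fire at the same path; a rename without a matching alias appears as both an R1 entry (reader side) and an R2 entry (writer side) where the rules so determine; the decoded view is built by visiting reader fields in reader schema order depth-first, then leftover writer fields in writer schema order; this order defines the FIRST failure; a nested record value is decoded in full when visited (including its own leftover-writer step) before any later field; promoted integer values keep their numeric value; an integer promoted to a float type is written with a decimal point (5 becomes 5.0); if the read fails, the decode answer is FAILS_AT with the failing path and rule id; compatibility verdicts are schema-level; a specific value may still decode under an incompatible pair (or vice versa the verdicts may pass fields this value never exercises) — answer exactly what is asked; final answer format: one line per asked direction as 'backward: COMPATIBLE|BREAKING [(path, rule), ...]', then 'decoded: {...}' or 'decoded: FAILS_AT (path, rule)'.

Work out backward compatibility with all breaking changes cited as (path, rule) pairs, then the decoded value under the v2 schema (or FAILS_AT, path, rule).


backward: BREAKING [(addr, R1), (addr.id, R1), (addr.nickname, R1), (addr.owner, R3), (addr.retries, R2), (addr.version, R1), (kind, R1), (seq, R1)]; decoded: FAILS_AT (addr.nickname, R1)

each type pair in Invoice: writer, then reader
backward on Invoice — v2 reading data written by v1:
  kind: paired with writer kind (Priority -> Priority; writer optional)
  attrs: paired with writer attrs (list<int32> -> list<int32>; writer required)
  addr: paired with writer addr (Contact -> Contact; writer optional)
  seq: paired with writer seq (int32 -> int32; writer optional)
  addr.nickname: paired with writer addr.nickname (string -> string; writer optional)
  addr.version: no writer-side match
  addr.factor: paired with writer addr.factor (float64 -> float64; writer required)
  addr.id: no writer-side match
  addr.owner: paired with writer addr.owner (string -> bool; writer required)
  writer addr.retries: unknown to reader
  R1 fires at addr
  R1 fires at addr.id
  R1 fires at addr.nickname
  R3 fires at addr.owner
  R2 fires at addr.retries
  R1 fires at addr.version
  R1 fires at kind
  R1 fires at seq
  => backward verdict for Invoice: BREAKING, 8 violation(s)
decode walk for Invoice under reader schema v2:
  kind := "GUEST"
  attrs := [250]
  read fails at addr.nickname under R1 (no fill)
  => FAILS_AT (addr.nickname, R1)
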